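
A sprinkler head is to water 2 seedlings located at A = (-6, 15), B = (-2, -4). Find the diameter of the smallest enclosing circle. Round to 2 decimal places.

19.42

The smallest circle enclosing two points has them as diameter endpoints.
Centre = midpoint = (-4, 5.5); r² = |AB|²/4 = 377/4 = 94.25.
Diameter = 2r = 2√(94.25) ≈ 19.42.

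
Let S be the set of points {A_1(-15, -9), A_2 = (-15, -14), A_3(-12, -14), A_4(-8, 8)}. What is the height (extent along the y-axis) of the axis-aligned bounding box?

max y = 8, min y = -14, so height = 22.

22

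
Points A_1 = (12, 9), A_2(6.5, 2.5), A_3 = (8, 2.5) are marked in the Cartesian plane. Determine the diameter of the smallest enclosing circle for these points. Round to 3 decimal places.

Side lengths²: A_1A_2² = 72.5, A_1A_3² = 58.25, A_2A_3² = 2.25.
Since A_1A_2² = 72.5 ≥ 58.25 + 2.25 = 60.5, the angle opposite A_1A_2 is not acute, so the smallest enclosing circle has A_1A_2 as diameter.
Centre = midpoint of A_1A_2 = (9.25, 5.75), r² = 72.5/4 = 18.125.
Diameter = 2r = 2√(18.125) ≈ 8.515.

8.515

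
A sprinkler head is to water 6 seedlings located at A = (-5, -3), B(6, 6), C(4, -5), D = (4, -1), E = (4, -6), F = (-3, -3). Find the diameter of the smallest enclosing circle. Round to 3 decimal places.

A smallest enclosing disk is always determined by at most three of the input points on its boundary.
The minimum enclosing circle is determined by three boundary points: A, B, E.
Their circumcentre is (23/19, 12/19) with r² = 18685/361.
The farthest remaining point C is at distance² 14258/361 ≤ 18685/361.
Diameter = 2r = 2√(18685/361) ≈ 14.389.

14.389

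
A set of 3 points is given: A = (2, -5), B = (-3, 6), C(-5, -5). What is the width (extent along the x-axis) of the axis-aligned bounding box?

max x = 2, min x = -5, so width = 7.

7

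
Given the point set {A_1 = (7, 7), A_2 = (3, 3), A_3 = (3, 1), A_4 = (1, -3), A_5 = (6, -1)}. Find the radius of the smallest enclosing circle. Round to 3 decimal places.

The farthest pair is A_1–A_4 with squared distance 136. The circle on this segment as diameter has centre (4, 2) and r² = 136/4 = 34.
Check A_2: distance² to centre = 2 ≤ 34, so it lies inside.
All remaining points lie in this disk, and no smaller disk contains both endpoints, so this is the minimum enclosing circle.
r = √34 ≈ 5.831.

5.831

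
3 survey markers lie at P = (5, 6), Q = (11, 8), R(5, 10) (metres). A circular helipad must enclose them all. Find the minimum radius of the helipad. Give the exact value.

Side lengths²: PQ² = 40, PR² = 16, QR² = 40.
Since QR² = 40 < 40 + 16 = 56, the triangle is acute, so the smallest enclosing circle is the circumcircle.
Circumcentre = (23/3, 8), r² = 100/9.
r = √(100/9) = 10/3.

10/3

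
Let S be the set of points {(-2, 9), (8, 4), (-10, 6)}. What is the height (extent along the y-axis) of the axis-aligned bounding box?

max y = 9, min y = 4, so height = 5.

5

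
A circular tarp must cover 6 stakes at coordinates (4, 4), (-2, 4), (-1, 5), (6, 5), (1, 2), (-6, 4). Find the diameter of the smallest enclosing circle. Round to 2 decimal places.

12.04

By Welzl's lemma the MEC is supported by two points (diametrically opposite) or three points (on a circumcircle).
The farthest pair is (6, 5)–(-6, 4) with squared distance 145. The circle on this segment as diameter has centre (0, 4.5) and r² = 145/4 = 36.25.
Check (4, 4): distance² to centre = 16.25 ≤ 36.25, so it lies inside.
All remaining points lie in this disk, and no smaller disk contains both endpoints, so this is the minimum enclosing circle.
Diameter = 2r = 2√(36.25) ≈ 12.04.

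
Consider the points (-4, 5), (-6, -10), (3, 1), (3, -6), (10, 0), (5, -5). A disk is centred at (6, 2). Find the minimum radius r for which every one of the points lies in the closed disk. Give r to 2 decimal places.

16.97

The required radius is the distance from (6, 2) to the farthest point.
Squared distances: 109, 288, 10, 73, 20, 50.
Maximum is 288, attained at (-6, -10).
r = √288 ≈ 16.97.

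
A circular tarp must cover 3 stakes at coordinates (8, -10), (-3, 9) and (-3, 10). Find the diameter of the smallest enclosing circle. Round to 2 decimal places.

Call the three points A, B, C in the order given.
Side lengths²: AB² = 482, AC² = 521, BC² = 1.
Since AC² = 521 ≥ 482 + 1 = 483, the angle opposite AC is not acute, so the smallest enclosing circle has AC as diameter.
Centre = midpoint of AC = (2.5, 0), r² = 521/4 = 130.25.
Diameter = 2r = 2√(130.25) ≈ 22.83.

22.83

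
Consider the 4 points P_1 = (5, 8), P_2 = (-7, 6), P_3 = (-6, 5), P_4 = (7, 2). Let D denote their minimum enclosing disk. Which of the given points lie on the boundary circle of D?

A smallest enclosing disk is always determined by at most three of the input points on its boundary.
The farthest pair is P_2–P_4 with squared distance 212. The circle on this segment as diameter has centre (0, 4) and r² = 212/4 = 53.
Check P_1: distance² to centre = 41 ≤ 53, so it lies inside.
All remaining points lie in this disk, and no smaller disk contains both endpoints, so this is the minimum enclosing circle.
The points at distance exactly r from the centre are P_2, P_4 — 2 points.

P_2, P_4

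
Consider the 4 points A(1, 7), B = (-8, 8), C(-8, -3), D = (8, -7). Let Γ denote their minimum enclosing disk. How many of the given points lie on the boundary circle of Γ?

2

The farthest pair is B–D with squared distance 481. The circle on this segment as diameter has centre (0, 0.5) and r² = 481/4 = 120.25.
Check A: distance² to centre = 43.25 ≤ 120.25, so it lies inside.
All remaining points lie in this disk, and no smaller disk contains both endpoints, so this is the minimum enclosing circle.
The points at distance exactly r from the centre are B, D — 2 points.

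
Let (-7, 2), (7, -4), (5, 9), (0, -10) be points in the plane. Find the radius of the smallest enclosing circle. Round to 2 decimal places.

9.82

By Welzl's lemma the MEC is supported by two points (diametrically opposite) or three points (on a circumcircle).
The farthest pair is (5, 9)–(0, -10) with squared distance 386. The circle on this segment as diameter has centre (2.5, -0.5) and r² = 386/4 = 96.5.
Check (-7, 2): distance² to centre = 96.5 ≤ 96.5, so it lies inside.
All remaining points lie in this disk, and no smaller disk contains both endpoints, so this is the minimum enclosing circle.
r = √(96.5) ≈ 9.82.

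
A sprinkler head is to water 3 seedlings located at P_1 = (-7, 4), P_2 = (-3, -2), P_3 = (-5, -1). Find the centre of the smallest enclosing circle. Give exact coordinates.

Side lengths²: P_1P_2² = 52, P_1P_3² = 29, P_2P_3² = 5.
Since P_1P_2² = 52 ≥ 29 + 5 = 34, the angle opposite P_1P_2 is not acute, so the smallest enclosing circle has P_1P_2 as diameter.
Centre = midpoint of P_1P_2 = (-5, 1), r² = 52/4 = 13.
Centre = (-5, 1).

(-5, 1)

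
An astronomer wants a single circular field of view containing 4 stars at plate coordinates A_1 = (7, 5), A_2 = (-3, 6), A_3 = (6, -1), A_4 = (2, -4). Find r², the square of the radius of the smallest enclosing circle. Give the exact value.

By Welzl's lemma the MEC is supported by two points (diametrically opposite) or three points (on a circumcircle).
The minimum enclosing circle is determined by three boundary points: A_1, A_2, A_4.
Their circumcentre is (63/38, 79/38) with r² = 26765/722.
The farthest remaining point A_3 is at distance² 20457/722 ≤ 26765/722.

26765/722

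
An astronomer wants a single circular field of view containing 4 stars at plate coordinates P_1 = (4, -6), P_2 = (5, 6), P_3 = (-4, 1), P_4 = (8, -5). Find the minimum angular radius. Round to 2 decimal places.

The minimum enclosing circle of a finite set is fixed by two of the points (as a diameter) or three (as a circumcircle).
The minimum enclosing circle is determined by three boundary points: P_2, P_3, P_4.
Their circumcentre is (52/19, -10/19) with r² = 17225/361.
The farthest remaining point P_1 is at distance² 11392/361 ≤ 17225/361.
r = √(17225/361) ≈ 6.91.

6.91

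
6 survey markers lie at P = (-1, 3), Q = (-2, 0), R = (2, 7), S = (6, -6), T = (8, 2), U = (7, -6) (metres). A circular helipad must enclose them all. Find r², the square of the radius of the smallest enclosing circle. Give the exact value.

The minimum enclosing circle of a finite set is fixed by two of the points (as a diameter) or three (as a circumcircle).
The farthest pair is R–U with squared distance 194. The circle on this segment as diameter has centre (4.5, 0.5) and r² = 194/4 = 48.5.
Check P: distance² to centre = 36.5 ≤ 48.5, so it lies inside.
All remaining points lie in this disk, and no smaller disk contains both endpoints, so this is the minimum enclosing circle.

48.5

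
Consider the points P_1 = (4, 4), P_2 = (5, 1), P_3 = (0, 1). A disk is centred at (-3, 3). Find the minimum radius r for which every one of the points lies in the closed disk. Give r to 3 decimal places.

8.246

The required radius is the distance from (-3, 3) to the farthest point.
Squared distances: 50, 68, 13.
Maximum is 68, attained at P_2.
r = √68 ≈ 8.246.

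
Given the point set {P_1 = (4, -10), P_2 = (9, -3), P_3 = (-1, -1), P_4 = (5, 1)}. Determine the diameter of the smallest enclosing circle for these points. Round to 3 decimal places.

A smallest enclosing disk is always determined by at most three of the input points on its boundary.
The minimum enclosing circle is determined by three boundary points: P_1, P_2, P_3.
Their circumcentre is (3.525, -4.375) with r² = 31.86625.
The farthest remaining point P_4 is at distance² 31.06625 ≤ 31.86625.
Diameter = 2r = 2√(31.86625) ≈ 11.290.

11.290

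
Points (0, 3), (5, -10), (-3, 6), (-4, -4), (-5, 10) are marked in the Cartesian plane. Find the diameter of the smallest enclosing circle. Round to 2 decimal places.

22.36

The minimum enclosing circle of a finite set is fixed by two of the points (as a diameter) or three (as a circumcircle).
The farthest pair is (5, -10)–(-5, 10) with squared distance 500. The circle on this segment as diameter has centre (0, 0) and r² = 500/4 = 125.
Check (0, 3): distance² to centre = 9 ≤ 125, so it lies inside.
All remaining points lie in this disk, and no smaller disk contains both endpoints, so this is the minimum enclosing circle.
Diameter = 2r = 2√125 ≈ 22.36.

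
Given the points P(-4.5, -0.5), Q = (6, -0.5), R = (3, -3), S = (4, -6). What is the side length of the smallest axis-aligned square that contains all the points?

10.5

The bounding box has width 10.5 and height 5.5.
An axis-aligned square enclosing the set must have side ≥ max(width, height).
So the minimum side is max(10.5, 5.5) = 10.5.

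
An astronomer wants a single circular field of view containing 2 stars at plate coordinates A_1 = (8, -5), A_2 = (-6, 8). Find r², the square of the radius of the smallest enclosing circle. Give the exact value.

91.25

The smallest circle enclosing two points has them as diameter endpoints.
Centre = midpoint = (1, 1.5); r² = |A_1A_2|²/4 = 365/4 = 91.25.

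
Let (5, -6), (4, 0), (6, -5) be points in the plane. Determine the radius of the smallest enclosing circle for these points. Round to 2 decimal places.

Call the three points A, B, C in the order given.
Side lengths²: AB² = 37, AC² = 2, BC² = 29.
Since AB² = 37 ≥ 29 + 2 = 31, the angle opposite AB is not acute, so the smallest enclosing circle has AB as diameter.
Centre = midpoint of AB = (4.5, -3), r² = 37/4 = 9.25.
r = √(9.25) ≈ 3.04.

3.04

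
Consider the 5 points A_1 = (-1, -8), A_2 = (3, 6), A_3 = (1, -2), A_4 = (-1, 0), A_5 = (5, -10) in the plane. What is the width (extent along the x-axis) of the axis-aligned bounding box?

max x = 5, min x = -1, so width = 6.

6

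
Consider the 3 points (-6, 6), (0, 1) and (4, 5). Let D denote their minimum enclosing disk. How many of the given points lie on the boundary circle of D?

2

Call the three points A, B, C in the order given.
Side lengths²: AB² = 61, AC² = 101, BC² = 32.
Since AC² = 101 ≥ 61 + 32 = 93, the angle opposite AC is not acute, so the smallest enclosing circle has AC as diameter.
Centre = midpoint of AC = (-1, 5.5), r² = 101/4 = 25.25.
The points at distance exactly r from the centre are (-6, 6), (4, 5) — 2 points.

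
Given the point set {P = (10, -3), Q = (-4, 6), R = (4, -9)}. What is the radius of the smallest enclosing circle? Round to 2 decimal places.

8.70

Side lengths²: PQ² = 277, PR² = 72, QR² = 289.
Since QR² = 289 < 277 + 72 = 349, the triangle is acute, so the smallest enclosing circle is the circumcircle.
Circumcentre = (75/46, -29/46), r² = 80053/1058.
r = √(80053/1058) ≈ 8.70.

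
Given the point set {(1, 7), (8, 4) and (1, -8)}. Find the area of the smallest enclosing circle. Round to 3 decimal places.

Call the three points A, B, C in the order given.
Side lengths²: AB² = 58, AC² = 225, BC² = 193.
Since AC² = 225 < 193 + 58 = 251, the triangle is acute, so the smallest enclosing circle is the circumcircle.
Circumcentre = (27/14, -0.5), r² = 5597/98.
Area = π·r² = π·5597/98 ≈ 179.423.

179.423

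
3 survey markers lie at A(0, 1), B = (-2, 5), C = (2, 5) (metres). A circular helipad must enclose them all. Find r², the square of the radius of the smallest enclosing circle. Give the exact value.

Side lengths²: AB² = 20, AC² = 20, BC² = 16.
Since AC² = 20 < 20 + 16 = 36, the triangle is acute, so the smallest enclosing circle is the circumcircle.
Circumcentre = (0, 3.5), r² = 6.25.

6.25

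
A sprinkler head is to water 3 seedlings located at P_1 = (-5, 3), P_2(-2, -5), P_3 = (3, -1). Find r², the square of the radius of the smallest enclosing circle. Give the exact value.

Side lengths²: P_1P_2² = 73, P_1P_3² = 80, P_2P_3² = 41.
Since P_1P_3² = 80 < 73 + 41 = 114, the triangle is acute, so the smallest enclosing circle is the circumcircle.
Circumcentre = (-43/26, -4/13), r² = 14965/676.

14965/676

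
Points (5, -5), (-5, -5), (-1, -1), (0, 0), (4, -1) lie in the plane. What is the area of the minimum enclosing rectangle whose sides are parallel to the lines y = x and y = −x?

In coordinates u = x + y, v = x − y the rectangle is axis-aligned; the map (x,y)→(u,v) scales areas by 2.
u-values: 0, -10, -2, 0, 3; range = 3 − (-10) = 13.
v-values: 10, 0, 0, 0, 5; range = 10 − 0 = 10.
Area = (13 × 10) / 2 = 65.

65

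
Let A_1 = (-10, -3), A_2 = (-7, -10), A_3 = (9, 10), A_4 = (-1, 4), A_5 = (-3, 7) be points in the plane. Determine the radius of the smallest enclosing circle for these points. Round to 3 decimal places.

By Welzl's lemma the MEC is supported by two points (diametrically opposite) or three points (on a circumcircle).
The farthest pair is A_2–A_3 with squared distance 656. The circle on this segment as diameter has centre (1, 0) and r² = 656/4 = 164.
Check A_1: distance² to centre = 130 ≤ 164, so it lies inside.
All remaining points lie in this disk, and no smaller disk contains both endpoints, so this is the minimum enclosing circle.
r = √164 ≈ 12.806.

12.806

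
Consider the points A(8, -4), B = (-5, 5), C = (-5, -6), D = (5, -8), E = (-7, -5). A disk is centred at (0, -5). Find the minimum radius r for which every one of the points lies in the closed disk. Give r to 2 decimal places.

11.18

The required radius is the distance from (0, -5) to the farthest point.
Squared distances: 65, 125, 26, 34, 49.
Maximum is 125, attained at B.
r = √125 ≈ 11.18.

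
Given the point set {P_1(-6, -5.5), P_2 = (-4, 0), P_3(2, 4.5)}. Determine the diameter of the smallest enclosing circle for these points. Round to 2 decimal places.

Side lengths²: P_1P_2² = 34.25, P_1P_3² = 164, P_2P_3² = 56.25.
Since P_1P_3² = 164 ≥ 56.25 + 34.25 = 90.5, the angle opposite P_1P_3 is not acute, so the smallest enclosing circle has P_1P_3 as diameter.
Centre = midpoint of P_1P_3 = (-2, -0.5), r² = 164/4 = 41.
Diameter = 2r = 2√41 ≈ 12.81.

12.81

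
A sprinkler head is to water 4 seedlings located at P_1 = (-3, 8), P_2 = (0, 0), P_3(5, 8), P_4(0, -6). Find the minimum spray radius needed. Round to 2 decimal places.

By Welzl's lemma the MEC is supported by two points (diametrically opposite) or three points (on a circumcircle).
The minimum enclosing circle is determined by three boundary points: P_1, P_3, P_4.
Their circumcentre is (1, 43/28) with r² = 45305/784.
The farthest remaining point P_2 is at distance² 2633/784 ≤ 45305/784.
r = √(45305/784) ≈ 7.60.

7.60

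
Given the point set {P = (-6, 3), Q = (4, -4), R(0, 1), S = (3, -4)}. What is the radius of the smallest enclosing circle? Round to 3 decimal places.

The farthest pair is P–Q with squared distance 149. The circle on this segment as diameter has centre (-1, -0.5) and r² = 149/4 = 37.25.
Check R: distance² to centre = 3.25 ≤ 37.25, so it lies inside.
All remaining points lie in this disk, and no smaller disk contains both endpoints, so this is the minimum enclosing circle.
r = √(37.25) ≈ 6.103.

6.103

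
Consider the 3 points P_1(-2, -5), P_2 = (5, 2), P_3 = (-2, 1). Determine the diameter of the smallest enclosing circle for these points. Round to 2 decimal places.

9.90

Side lengths²: P_1P_2² = 98, P_1P_3² = 36, P_2P_3² = 50.
Since P_1P_2² = 98 ≥ 50 + 36 = 86, the angle opposite P_1P_2 is not acute, so the smallest enclosing circle has P_1P_2 as diameter.
Centre = midpoint of P_1P_2 = (1.5, -1.5), r² = 98/4 = 24.5.
Diameter = 2r = 2√(24.5) ≈ 9.90.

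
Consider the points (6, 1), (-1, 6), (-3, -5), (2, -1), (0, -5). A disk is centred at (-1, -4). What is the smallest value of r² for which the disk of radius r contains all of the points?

The required radius is the distance from (-1, -4) to the farthest point.
Squared distances: 74, 100, 5, 18, 2.
Maximum is 100, attained at (-1, 6).

100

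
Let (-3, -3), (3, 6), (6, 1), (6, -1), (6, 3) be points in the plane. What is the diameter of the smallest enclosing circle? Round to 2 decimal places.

The minimum enclosing circle of a finite set is fixed by two of the points (as a diameter) or three (as a circumcircle).
The minimum enclosing circle is determined by three boundary points: (-3, -3), (3, 6), (6, 3).
Their circumcentre is (0.9, 0.9) with r² = 30.42.
The farthest remaining point (6, -1) is at distance² 29.62 ≤ 30.42.
Diameter = 2r = 2√(30.42) ≈ 11.03.

11.03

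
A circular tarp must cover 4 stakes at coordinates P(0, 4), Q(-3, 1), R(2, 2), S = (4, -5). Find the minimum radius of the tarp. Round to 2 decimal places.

The minimum enclosing circle of a finite set is fixed by two of the points (as a diameter) or three (as a circumcircle).
The minimum enclosing circle is determined by three boundary points: P, Q, S.
Their circumcentre is (43/26, -17/26) with r² = 8245/338.
The farthest remaining point R is at distance² 2421/338 ≤ 8245/338.
r = √(8245/338) ≈ 4.94.

4.94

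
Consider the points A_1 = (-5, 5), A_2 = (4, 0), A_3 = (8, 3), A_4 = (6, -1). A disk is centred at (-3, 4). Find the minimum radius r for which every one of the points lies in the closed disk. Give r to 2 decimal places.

The required radius is the distance from (-3, 4) to the farthest point.
Squared distances: 5, 65, 122, 106.
Maximum is 122, attained at A_3.
r = √122 ≈ 11.05.

11.05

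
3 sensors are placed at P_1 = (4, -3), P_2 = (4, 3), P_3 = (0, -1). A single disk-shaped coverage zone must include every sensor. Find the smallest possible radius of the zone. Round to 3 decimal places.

3.162

Side lengths²: P_1P_2² = 36, P_1P_3² = 20, P_2P_3² = 32.
Since P_1P_2² = 36 < 32 + 20 = 52, the triangle is acute, so the smallest enclosing circle is the circumcircle.
Circumcentre = (3, 0), r² = 10.
r = √10 ≈ 3.162.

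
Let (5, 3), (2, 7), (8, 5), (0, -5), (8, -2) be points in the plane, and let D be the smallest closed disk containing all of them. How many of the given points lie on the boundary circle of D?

By Welzl's lemma the MEC is supported by two points (diametrically opposite) or three points (on a circumcircle).
The minimum enclosing circle is determined by three boundary points: (2, 7), (8, 5), (0, -5).
Their circumcentre is (61/19, 12/19) with r² = 15170/361.
The farthest remaining point (8, -2) is at distance² 10781/361 ≤ 15170/361.
The points at distance exactly r from the centre are (2, 7), (8, 5), (0, -5) — 3 points.

3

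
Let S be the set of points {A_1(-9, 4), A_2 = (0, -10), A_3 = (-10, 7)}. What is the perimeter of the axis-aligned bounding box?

Width = max x − min x = 0 − (-10) = 10.
Height = max y − min y = 7 − (-10) = 17.
Perimeter = 2(10 + 17) = 54.

54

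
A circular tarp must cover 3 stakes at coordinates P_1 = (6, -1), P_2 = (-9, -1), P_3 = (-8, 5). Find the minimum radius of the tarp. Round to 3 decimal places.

Side lengths²: P_1P_2² = 225, P_1P_3² = 232, P_2P_3² = 37.
Since P_1P_3² = 232 < 225 + 37 = 262, the triangle is acute, so the smallest enclosing circle is the circumcircle.
Circumcentre = (-1.5, 5/6), r² = 1073/18.
r = √(1073/18) ≈ 7.721.

7.721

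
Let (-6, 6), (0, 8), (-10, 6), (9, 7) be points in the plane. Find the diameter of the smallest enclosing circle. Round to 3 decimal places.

19.026

By Welzl's lemma the MEC is supported by two points (diametrically opposite) or three points (on a circumcircle).
The farthest pair is (-10, 6)–(9, 7) with squared distance 362. The circle on this segment as diameter has centre (-0.5, 6.5) and r² = 362/4 = 90.5.
Check (-6, 6): distance² to centre = 30.5 ≤ 90.5, so it lies inside.
All remaining points lie in this disk, and no smaller disk contains both endpoints, so this is the minimum enclosing circle.
Diameter = 2r = 2√(90.5) ≈ 19.026.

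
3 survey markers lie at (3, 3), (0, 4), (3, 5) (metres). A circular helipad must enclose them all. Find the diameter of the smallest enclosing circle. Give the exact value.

Call the three points A, B, C in the order given.
Side lengths²: AB² = 10, AC² = 4, BC² = 10.
Since BC² = 10 < 10 + 4 = 14, the triangle is acute, so the smallest enclosing circle is the circumcircle.
Circumcentre = (5/3, 4), r² = 25/9.
Diameter = 2r = 2√(25/9) = 10/3.

10/3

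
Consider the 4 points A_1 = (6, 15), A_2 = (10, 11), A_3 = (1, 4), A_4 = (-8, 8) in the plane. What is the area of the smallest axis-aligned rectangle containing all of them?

198

x ranges over [-8, 10], width 18.
y ranges over [4, 15], height 11.
Area = 18 × 11 = 198.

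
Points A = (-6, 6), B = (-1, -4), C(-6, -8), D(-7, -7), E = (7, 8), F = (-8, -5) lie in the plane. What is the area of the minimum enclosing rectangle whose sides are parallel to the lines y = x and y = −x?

In coordinates u = x + y, v = x − y the rectangle is axis-aligned; the map (x,y)→(u,v) scales areas by 2.
u-values: 0, -5, -14, -14, 15, -13; range = 15 − (-14) = 29.
v-values: -12, 3, 2, 0, -1, -3; range = 3 − (-12) = 15.
Area = (29 × 15) / 2 = 217.5.

217.5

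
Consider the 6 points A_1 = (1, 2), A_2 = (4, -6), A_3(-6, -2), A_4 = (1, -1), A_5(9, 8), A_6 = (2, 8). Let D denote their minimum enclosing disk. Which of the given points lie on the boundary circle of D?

The minimum enclosing circle is determined by three boundary points: A_2, A_3, A_5.
Their circumcentre is (1.6875, 2.71875) with r² = 81.3642578125.
The farthest remaining point A_6 is at distance² 27.9892578125 ≤ 81.3642578125.
The points at distance exactly r from the centre are A_2, A_3, A_5 — 3 points.

A_2, A_3, A_5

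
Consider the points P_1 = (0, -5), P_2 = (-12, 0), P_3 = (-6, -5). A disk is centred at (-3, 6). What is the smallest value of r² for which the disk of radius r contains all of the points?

130

The required radius is the distance from (-3, 6) to the farthest point.
Squared distances: 130, 117, 130.
Maximum is 130, attained at P_1.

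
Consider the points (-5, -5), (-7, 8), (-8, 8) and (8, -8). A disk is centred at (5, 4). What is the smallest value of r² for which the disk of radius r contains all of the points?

The required radius is the distance from (5, 4) to the farthest point.
Squared distances: 181, 160, 185, 153.
Maximum is 185, attained at (-8, 8).

185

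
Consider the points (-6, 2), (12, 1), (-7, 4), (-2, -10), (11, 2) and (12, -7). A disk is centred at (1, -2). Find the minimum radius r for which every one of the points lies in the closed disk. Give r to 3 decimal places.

The required radius is the distance from (1, -2) to the farthest point.
Squared distances: 65, 130, 100, 73, 116, 146.
Maximum is 146, attained at (12, -7).
r = √146 ≈ 12.083.

12.083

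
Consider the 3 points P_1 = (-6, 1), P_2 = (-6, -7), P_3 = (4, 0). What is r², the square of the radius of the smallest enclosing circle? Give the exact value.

37.6225

Side lengths²: P_1P_2² = 64, P_1P_3² = 101, P_2P_3² = 149.
Since P_2P_3² = 149 < 101 + 64 = 165, the triangle is acute, so the smallest enclosing circle is the circumcircle.
Circumcentre = (-1.35, -3), r² = 37.6225.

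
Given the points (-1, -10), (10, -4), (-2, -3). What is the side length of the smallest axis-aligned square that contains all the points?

12

The bounding box has width 12 and height 7.
An axis-aligned square enclosing the set must have side ≥ max(width, height).
So the minimum side is max(12, 7) = 12.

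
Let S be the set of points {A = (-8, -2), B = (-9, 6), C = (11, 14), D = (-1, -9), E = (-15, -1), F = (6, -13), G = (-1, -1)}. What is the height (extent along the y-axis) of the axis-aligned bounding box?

27

max y = 14, min y = -13, so height = 27.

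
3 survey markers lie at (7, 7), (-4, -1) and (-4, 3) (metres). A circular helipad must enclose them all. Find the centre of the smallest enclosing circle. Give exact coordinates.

(1.5, 3)

Call the three points A, B, C in the order given.
Side lengths²: AB² = 185, AC² = 137, BC² = 16.
Since AB² = 185 ≥ 137 + 16 = 153, the angle opposite AB is not acute, so the smallest enclosing circle has AB as diameter.
Centre = midpoint of AB = (1.5, 3), r² = 185/4 = 46.25.
Centre = (1.5, 3).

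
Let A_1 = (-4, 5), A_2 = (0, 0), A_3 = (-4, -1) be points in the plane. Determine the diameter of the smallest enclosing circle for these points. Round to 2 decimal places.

6.60

Side lengths²: A_1A_2² = 41, A_1A_3² = 36, A_2A_3² = 17.
Since A_1A_2² = 41 < 36 + 17 = 53, the triangle is acute, so the smallest enclosing circle is the circumcircle.
Circumcentre = (-2.625, 2), r² = 10.890625.
Diameter = 2r = 2√(10.890625) ≈ 6.60.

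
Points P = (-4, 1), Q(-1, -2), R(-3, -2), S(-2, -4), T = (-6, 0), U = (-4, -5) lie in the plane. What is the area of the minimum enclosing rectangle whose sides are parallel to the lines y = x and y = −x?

In coordinates u = x + y, v = x − y the rectangle is axis-aligned; the map (x,y)→(u,v) scales areas by 2.
u-values: -3, -3, -5, -6, -6, -9; range = -3 − (-9) = 6.
v-values: -5, 1, -1, 2, -6, 1; range = 2 − (-6) = 8.
Area = (6 × 8) / 2 = 24.

24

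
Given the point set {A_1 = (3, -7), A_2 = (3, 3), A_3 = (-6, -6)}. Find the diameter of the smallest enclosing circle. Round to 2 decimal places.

12.81

Side lengths²: A_1A_2² = 100, A_1A_3² = 82, A_2A_3² = 162.
Since A_2A_3² = 162 < 100 + 82 = 182, the triangle is acute, so the smallest enclosing circle is the circumcircle.
Circumcentre = (-1, -2), r² = 41.
Diameter = 2r = 2√41 ≈ 12.81.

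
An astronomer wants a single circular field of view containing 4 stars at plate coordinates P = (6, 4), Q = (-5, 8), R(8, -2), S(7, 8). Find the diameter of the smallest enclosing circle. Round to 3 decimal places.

16.401

The minimum enclosing circle of a finite set is fixed by two of the points (as a diameter) or three (as a circumcircle).
The farthest pair is Q–R with squared distance 269. The circle on this segment as diameter has centre (1.5, 3) and r² = 269/4 = 67.25.
Check P: distance² to centre = 21.25 ≤ 67.25, so it lies inside.
All remaining points lie in this disk, and no smaller disk contains both endpoints, so this is the minimum enclosing circle.
Diameter = 2r = 2√(67.25) ≈ 16.401.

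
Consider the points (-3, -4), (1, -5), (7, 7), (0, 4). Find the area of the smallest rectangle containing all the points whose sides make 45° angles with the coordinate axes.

In coordinates u = x + y, v = x − y the rectangle is axis-aligned; the map (x,y)→(u,v) scales areas by 2.
u-values: -7, -4, 14, 4; range = 14 − (-7) = 21.
v-values: 1, 6, 0, -4; range = 6 − (-4) = 10.
Area = (21 × 10) / 2 = 105.

105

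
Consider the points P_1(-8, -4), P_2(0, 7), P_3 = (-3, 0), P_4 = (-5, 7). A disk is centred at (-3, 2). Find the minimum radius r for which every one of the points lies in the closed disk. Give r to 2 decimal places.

7.81

The required radius is the distance from (-3, 2) to the farthest point.
Squared distances: 61, 34, 4, 29.
Maximum is 61, attained at P_1.
r = √61 ≈ 7.81.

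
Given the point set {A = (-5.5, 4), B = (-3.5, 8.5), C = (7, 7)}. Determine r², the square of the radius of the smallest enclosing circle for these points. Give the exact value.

Side lengths²: AB² = 24.25, AC² = 165.25, BC² = 112.5.
Since AC² = 165.25 ≥ 112.5 + 24.25 = 136.75, the angle opposite AC is not acute, so the smallest enclosing circle has AC as diameter.
Centre = midpoint of AC = (0.75, 5.5), r² = 165.25/4 = 41.3125.

41.3125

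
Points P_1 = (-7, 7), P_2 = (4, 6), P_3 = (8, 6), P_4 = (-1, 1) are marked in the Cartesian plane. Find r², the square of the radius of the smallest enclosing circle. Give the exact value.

The minimum enclosing circle of a finite set is fixed by two of the points (as a diameter) or three (as a circumcircle).
The farthest pair is P_1–P_3 with squared distance 226. The circle on this segment as diameter has centre (0.5, 6.5) and r² = 226/4 = 56.5.
Check P_2: distance² to centre = 12.5 ≤ 56.5, so it lies inside.
All remaining points lie in this disk, and no smaller disk contains both endpoints, so this is the minimum enclosing circle.

56.5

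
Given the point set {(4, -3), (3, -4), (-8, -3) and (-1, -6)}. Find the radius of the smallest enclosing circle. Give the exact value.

The farthest pair is (4, -3)–(-8, -3) with squared distance 144. The circle on this segment as diameter has centre (-2, -3) and r² = 144/4 = 36.
Check (3, -4): distance² to centre = 26 ≤ 36, so it lies inside.
All remaining points lie in this disk, and no smaller disk contains both endpoints, so this is the minimum enclosing circle.
r = √36 = 6.

6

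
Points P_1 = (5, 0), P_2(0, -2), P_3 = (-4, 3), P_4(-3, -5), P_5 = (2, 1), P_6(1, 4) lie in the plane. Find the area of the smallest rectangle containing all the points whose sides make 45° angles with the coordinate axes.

In coordinates u = x + y, v = x − y the rectangle is axis-aligned; the map (x,y)→(u,v) scales areas by 2.
u-values: 5, -2, -1, -8, 3, 5; range = 5 − (-8) = 13.
v-values: 5, 2, -7, 2, 1, -3; range = 5 − (-7) = 12.
Area = (13 × 12) / 2 = 78.

78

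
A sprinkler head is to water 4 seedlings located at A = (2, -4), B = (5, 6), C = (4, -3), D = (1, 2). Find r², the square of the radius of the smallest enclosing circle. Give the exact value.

27.25

A smallest enclosing disk is always determined by at most three of the input points on its boundary.
The farthest pair is A–B with squared distance 109. The circle on this segment as diameter has centre (3.5, 1) and r² = 109/4 = 27.25.
Check C: distance² to centre = 16.25 ≤ 27.25, so it lies inside.
All remaining points lie in this disk, and no smaller disk contains both endpoints, so this is the minimum enclosing circle.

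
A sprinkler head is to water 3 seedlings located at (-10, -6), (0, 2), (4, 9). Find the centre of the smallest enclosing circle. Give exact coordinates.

(-3, 1.5)

Call the three points A, B, C in the order given.
Side lengths²: AB² = 164, AC² = 421, BC² = 65.
Since AC² = 421 ≥ 164 + 65 = 229, the angle opposite AC is not acute, so the smallest enclosing circle has AC as diameter.
Centre = midpoint of AC = (-3, 1.5), r² = 421/4 = 105.25.
Centre = (-3, 1.5).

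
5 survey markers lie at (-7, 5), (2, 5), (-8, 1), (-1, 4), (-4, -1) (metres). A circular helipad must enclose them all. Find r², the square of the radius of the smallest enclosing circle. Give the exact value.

29

The farthest pair is (2, 5)–(-8, 1) with squared distance 116. The circle on this segment as diameter has centre (-3, 3) and r² = 116/4 = 29.
Check (-7, 5): distance² to centre = 20 ≤ 29, so it lies inside.
All remaining points lie in this disk, and no smaller disk contains both endpoints, so this is the minimum enclosing circle.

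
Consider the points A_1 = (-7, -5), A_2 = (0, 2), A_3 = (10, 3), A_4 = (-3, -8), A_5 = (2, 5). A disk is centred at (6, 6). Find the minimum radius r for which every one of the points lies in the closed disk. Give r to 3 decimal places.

The required radius is the distance from (6, 6) to the farthest point.
Squared distances: 290, 52, 25, 277, 17.
Maximum is 290, attained at A_1.
r = √290 ≈ 17.029.

17.029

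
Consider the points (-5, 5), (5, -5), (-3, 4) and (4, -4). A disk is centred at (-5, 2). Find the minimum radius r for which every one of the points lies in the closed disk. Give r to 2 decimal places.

The required radius is the distance from (-5, 2) to the farthest point.
Squared distances: 9, 149, 8, 117.
Maximum is 149, attained at (5, -5).
r = √149 ≈ 12.21.

12.21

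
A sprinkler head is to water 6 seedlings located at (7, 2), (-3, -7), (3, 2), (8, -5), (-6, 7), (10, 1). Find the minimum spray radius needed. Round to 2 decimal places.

The farthest pair is (8, -5)–(-6, 7) with squared distance 340. The circle on this segment as diameter has centre (1, 1) and r² = 340/4 = 85.
Check (7, 2): distance² to centre = 37 ≤ 85, so it lies inside.
All remaining points lie in this disk, and no smaller disk contains both endpoints, so this is the minimum enclosing circle.
r = √85 ≈ 9.22.

9.22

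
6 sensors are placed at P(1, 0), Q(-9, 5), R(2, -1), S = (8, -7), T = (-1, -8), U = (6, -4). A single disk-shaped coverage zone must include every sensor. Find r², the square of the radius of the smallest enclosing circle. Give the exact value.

108.25

The minimum enclosing circle of a finite set is fixed by two of the points (as a diameter) or three (as a circumcircle).
The farthest pair is Q–S with squared distance 433. The circle on this segment as diameter has centre (-0.5, -1) and r² = 433/4 = 108.25.
Check P: distance² to centre = 3.25 ≤ 108.25, so it lies inside.
All remaining points lie in this disk, and no smaller disk contains both endpoints, so this is the minimum enclosing circle.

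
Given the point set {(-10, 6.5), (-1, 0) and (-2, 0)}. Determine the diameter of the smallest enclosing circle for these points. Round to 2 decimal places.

Call the three points A, B, C in the order given.
Side lengths²: AB² = 123.25, AC² = 106.25, BC² = 1.
Since AB² = 123.25 ≥ 106.25 + 1 = 107.25, the angle opposite AB is not acute, so the smallest enclosing circle has AB as diameter.
Centre = midpoint of AB = (-5.5, 3.25), r² = 123.25/4 = 30.8125.
Diameter = 2r = 2√(30.8125) ≈ 11.10.

11.10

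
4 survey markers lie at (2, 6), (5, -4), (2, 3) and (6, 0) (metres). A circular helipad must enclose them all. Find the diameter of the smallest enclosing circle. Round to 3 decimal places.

The farthest pair is (2, 6)–(5, -4) with squared distance 109. The circle on this segment as diameter has centre (3.5, 1) and r² = 109/4 = 27.25.
Check (2, 3): distance² to centre = 6.25 ≤ 27.25, so it lies inside.
All remaining points lie in this disk, and no smaller disk contains both endpoints, so this is the minimum enclosing circle.
Diameter = 2r = 2√(27.25) ≈ 10.440.

10.440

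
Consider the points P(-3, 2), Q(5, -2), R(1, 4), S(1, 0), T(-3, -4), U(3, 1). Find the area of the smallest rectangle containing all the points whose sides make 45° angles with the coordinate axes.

72

In coordinates u = x + y, v = x − y the rectangle is axis-aligned; the map (x,y)→(u,v) scales areas by 2.
u-values: -1, 3, 5, 1, -7, 4; range = 5 − (-7) = 12.
v-values: -5, 7, -3, 1, 1, 2; range = 7 − (-5) = 12.
Area = (12 × 12) / 2 = 72.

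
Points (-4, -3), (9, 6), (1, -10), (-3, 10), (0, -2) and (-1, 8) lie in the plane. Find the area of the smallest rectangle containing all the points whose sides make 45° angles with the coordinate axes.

288

In coordinates u = x + y, v = x − y the rectangle is axis-aligned; the map (x,y)→(u,v) scales areas by 2.
u-values: -7, 15, -9, 7, -2, 7; range = 15 − (-9) = 24.
v-values: -1, 3, 11, -13, 2, -9; range = 11 − (-13) = 24.
Area = (24 × 24) / 2 = 288.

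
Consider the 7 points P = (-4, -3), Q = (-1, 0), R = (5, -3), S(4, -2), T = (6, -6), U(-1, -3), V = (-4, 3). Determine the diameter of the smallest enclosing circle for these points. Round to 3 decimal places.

13.454

The farthest pair is T–V with squared distance 181. The circle on this segment as diameter has centre (1, -1.5) and r² = 181/4 = 45.25.
Check P: distance² to centre = 27.25 ≤ 45.25, so it lies inside.
All remaining points lie in this disk, and no smaller disk contains both endpoints, so this is the minimum enclosing circle.
Diameter = 2r = 2√(45.25) ≈ 13.454.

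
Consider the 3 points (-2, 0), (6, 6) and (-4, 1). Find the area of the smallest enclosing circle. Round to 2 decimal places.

98.17

Call the three points A, B, C in the order given.
Side lengths²: AB² = 100, AC² = 5, BC² = 125.
Since BC² = 125 ≥ 100 + 5 = 105, the angle opposite BC is not acute, so the smallest enclosing circle has BC as diameter.
Centre = midpoint of BC = (1, 3.5), r² = 125/4 = 31.25.
Area = π·r² = π·31.25 ≈ 98.17.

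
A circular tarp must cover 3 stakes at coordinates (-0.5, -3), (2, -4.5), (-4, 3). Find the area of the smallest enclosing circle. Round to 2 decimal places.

Call the three points A, B, C in the order given.
Side lengths²: AB² = 8.5, AC² = 48.25, BC² = 92.25.
Since BC² = 92.25 ≥ 48.25 + 8.5 = 56.75, the angle opposite BC is not acute, so the smallest enclosing circle has BC as diameter.
Centre = midpoint of BC = (-1, -0.75), r² = 92.25/4 = 23.0625.
Area = π·r² = π·23.0625 ≈ 72.45.

72.45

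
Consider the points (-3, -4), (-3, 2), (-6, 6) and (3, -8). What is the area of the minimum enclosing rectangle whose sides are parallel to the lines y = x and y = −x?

80.5

In coordinates u = x + y, v = x − y the rectangle is axis-aligned; the map (x,y)→(u,v) scales areas by 2.
u-values: -7, -1, 0, -5; range = 0 − (-7) = 7.
v-values: 1, -5, -12, 11; range = 11 − (-12) = 23.
Area = (7 × 23) / 2 = 80.5.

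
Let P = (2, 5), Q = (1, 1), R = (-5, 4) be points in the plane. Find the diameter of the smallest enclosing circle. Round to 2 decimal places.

Side lengths²: PQ² = 17, PR² = 50, QR² = 45.
Since PR² = 50 < 45 + 17 = 62, the triangle is acute, so the smallest enclosing circle is the circumcircle.
Circumcentre = (-25/18, 67/18), r² = 2125/162.
Diameter = 2r = 2√(2125/162) ≈ 7.24.

7.24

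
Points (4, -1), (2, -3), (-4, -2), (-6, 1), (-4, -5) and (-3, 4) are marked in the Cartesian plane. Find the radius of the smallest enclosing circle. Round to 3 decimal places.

5.151

A smallest enclosing disk is always determined by at most three of the input points on its boundary.
The minimum enclosing circle is determined by three boundary points: (4, -1), (-6, 1), (-4, -5).
Their circumcentre is (-8/7, -5/7) with r² = 1300/49.
The farthest remaining point (-3, 4) is at distance² 1258/49 ≤ 1300/49.
r = √(1300/49) ≈ 5.151.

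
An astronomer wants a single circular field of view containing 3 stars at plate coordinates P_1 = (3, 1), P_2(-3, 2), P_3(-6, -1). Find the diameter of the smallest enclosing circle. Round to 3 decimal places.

Side lengths²: P_1P_2² = 37, P_1P_3² = 85, P_2P_3² = 18.
Since P_1P_3² = 85 ≥ 37 + 18 = 55, the angle opposite P_1P_3 is not acute, so the smallest enclosing circle has P_1P_3 as diameter.
Centre = midpoint of P_1P_3 = (-1.5, 0), r² = 85/4 = 21.25.
Diameter = 2r = 2√(21.25) ≈ 9.220.

9.220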